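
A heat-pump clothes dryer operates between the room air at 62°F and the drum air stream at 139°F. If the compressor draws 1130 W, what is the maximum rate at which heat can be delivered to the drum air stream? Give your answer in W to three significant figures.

In absolute terms T_C = 289.82 K and T_H = 332.59 K, so ΔT = 42.78 K.
COP_Carnot = T_H/ΔT = 332.59/42.78 = 7.775.
Q̇_max = COP_Carnot × Ẇ = 7.775 × 1130 W = 8786 W.

8790 W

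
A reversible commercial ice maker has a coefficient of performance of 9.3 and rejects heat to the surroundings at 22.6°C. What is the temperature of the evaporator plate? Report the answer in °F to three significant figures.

For a Carnot refrigerator COP_R = T_C/(T_H − T_C), so T_C = COP·T_H/(1 + COP).
With T_H = 295.75 K, T_C = 9.3 × 295.75/10.30 = 267.04 K.
Converting, 267.04 K = 21.00°F.

21.0 °F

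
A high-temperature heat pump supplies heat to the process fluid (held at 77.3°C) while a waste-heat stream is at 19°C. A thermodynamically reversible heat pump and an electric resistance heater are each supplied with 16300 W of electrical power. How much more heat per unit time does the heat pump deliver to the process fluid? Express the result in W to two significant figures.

In absolute terms T_C = 292.15 K and T_H = 350.45 K, so ΔT = 58.30 K.
COP_Carnot = T_H/ΔT = 350.45/58.30 = 6.011.
The heat pump delivers Q̇_H = COP × Ẇ = 97980 W; the resistance heater delivers Ẇ = 16300 W.
Extra = (COP − 1)·Ẇ = 81680 W.

82000 W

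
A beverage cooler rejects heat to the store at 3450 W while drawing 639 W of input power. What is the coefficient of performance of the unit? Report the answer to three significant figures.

The first law gives Q̇_H = Q̇_C + Ẇ, so the three rates are Q̇_C = 2811, Q̇_H = 3450, Ẇ = 639.0 W.
COP_R = Q̇_C/Ẇ = 2811/639.0 = 4.399.

4.40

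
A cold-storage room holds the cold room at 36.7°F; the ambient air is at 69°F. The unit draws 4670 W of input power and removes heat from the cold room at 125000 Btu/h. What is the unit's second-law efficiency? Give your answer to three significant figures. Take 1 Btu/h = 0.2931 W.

Converting, Q̇_C = 125000 Btu/h = 36640 W, so COP_actual = Q̇_C/Ẇ = 36640/4670 = 7.845.
In absolute terms T_C = 275.76 K and T_H = 293.71 K, so ΔT = 17.94 K.
COP_Carnot = T_C/ΔT = 275.76/17.94 = 15.37.
η_II = COP_actual/COP_Carnot = 7.845/15.37 = 0.5105.

0.511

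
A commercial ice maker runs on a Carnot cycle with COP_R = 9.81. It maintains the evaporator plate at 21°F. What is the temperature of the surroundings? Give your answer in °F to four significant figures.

70.00 °F

COP_R = T_C/(T_H − T_C) gives T_H − T_C = T_C/COP.
With T_C = 267.04 K, T_H = 267.04 × (1 + 1/9.81) = 294.26 K.
Converting, 294.26 K = 70.00°F.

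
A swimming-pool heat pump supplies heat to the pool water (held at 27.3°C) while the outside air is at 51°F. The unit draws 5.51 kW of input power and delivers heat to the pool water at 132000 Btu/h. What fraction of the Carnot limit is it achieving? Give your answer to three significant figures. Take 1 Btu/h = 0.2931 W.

Converting, Q̇_H = 132000 Btu/h = 38.69 kW, so COP_actual = Q̇_H/Ẇ = 38.69/5.510 = 7.022.
In absolute terms T_C = 283.71 K and T_H = 300.45 K, so ΔT = 16.74 K.
COP_Carnot = T_H/ΔT = 300.45/16.74 = 17.94.
η_II = COP_actual/COP_Carnot = 7.022/17.94 = 0.3913.

0.391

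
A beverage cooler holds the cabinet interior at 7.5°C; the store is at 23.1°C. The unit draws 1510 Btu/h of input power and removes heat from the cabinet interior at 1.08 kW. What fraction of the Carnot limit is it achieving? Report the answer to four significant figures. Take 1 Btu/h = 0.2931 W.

0.1356

Converting, Q̇_C = 1.080 kW = 3685 Btu/h, so COP_actual = Q̇_C/Ẇ = 3685/1510 = 2.440.
In absolute terms T_C = 280.65 K and T_H = 296.25 K, so ΔT = 15.60 K.
COP_Carnot = T_C/ΔT = 280.65/15.60 = 17.99.
η_II = COP_actual/COP_Carnot = 2.440/17.99 = 0.1356.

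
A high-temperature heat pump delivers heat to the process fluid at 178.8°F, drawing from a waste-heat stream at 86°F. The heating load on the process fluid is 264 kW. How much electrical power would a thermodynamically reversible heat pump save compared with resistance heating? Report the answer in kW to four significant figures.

In absolute terms T_C = 303.15 K and T_H = 354.71 K, so ΔT = 51.56 K.
COP_Carnot = T_H/ΔT = 354.71/51.56 = 6.880.
Resistance heating needs Ẇ_res = Q̇_H = 264.0 kW; the reversible heat pump needs only Ẇ_hp = Q̇_H/COP = 38.37 kW.
Saving = 264.0 − 38.37 = 225.6 kW.

225.6 kW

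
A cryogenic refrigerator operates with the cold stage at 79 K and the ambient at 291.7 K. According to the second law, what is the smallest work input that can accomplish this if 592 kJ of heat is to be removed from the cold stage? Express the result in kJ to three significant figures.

1590 kJ

The reservoir spacing is ΔT = 291.7 − 79 = 212.7 K.
The reversible limit is COP_R = T_C/ΔT = 0.3714, so W_min = Q_C/COP = Q_C·ΔT/T_C.
W_min = 592.0 × 212.7/79.00 = 1594 kJ.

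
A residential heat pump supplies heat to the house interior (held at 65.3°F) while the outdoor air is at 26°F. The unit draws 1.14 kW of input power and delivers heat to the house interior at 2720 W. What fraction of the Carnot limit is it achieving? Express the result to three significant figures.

0.179

Converting, Q̇_H = 2720 W = 2.720 kW, so COP_actual = Q̇_H/Ẇ = 2.720/1.140 = 2.386.
In absolute terms T_C = 269.82 K and T_H = 291.65 K, so ΔT = 21.83 K.
COP_Carnot = T_H/ΔT = 291.65/21.83 = 13.36.
η_II = COP_actual/COP_Carnot = 2.386/13.36 = 0.1786.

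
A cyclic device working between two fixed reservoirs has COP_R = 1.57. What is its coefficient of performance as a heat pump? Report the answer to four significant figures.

2.570

The first law on one cycle gives Q_H = Q_C + W, so Q_H/W = Q_C/W + 1.
COP_HP = COP_R + 1 = 1.57 + 1 = 2.57.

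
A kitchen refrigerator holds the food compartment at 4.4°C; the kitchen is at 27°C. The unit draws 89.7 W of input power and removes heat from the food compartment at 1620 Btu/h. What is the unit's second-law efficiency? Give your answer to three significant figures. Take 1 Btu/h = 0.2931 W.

Converting, Q̇_C = 1620 Btu/h = 474.8 W, so COP_actual = Q̇_C/Ẇ = 474.8/89.70 = 5.293.
In absolute terms T_C = 277.55 K and T_H = 300.15 K, so ΔT = 22.60 K.
COP_Carnot = T_C/ΔT = 277.55/22.60 = 12.28.
η_II = COP_actual/COP_Carnot = 5.293/12.28 = 0.4310.

0.431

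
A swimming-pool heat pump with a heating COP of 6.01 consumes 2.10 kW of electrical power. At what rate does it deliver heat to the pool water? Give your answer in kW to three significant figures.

Q̇_H = COP_HP × Ẇ = 6.01 × 2.100 = 12.62 kW.

12.6 kW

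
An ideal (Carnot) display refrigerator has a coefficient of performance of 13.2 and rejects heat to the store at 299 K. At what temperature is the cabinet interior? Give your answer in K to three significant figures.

278 K

For a Carnot refrigerator COP_R = T_C/(T_H − T_C), so T_C = COP·T_H/(1 + COP).
With T_H = 299.00 K, T_C = 13.2 × 299.00/14.20 = 277.94 K.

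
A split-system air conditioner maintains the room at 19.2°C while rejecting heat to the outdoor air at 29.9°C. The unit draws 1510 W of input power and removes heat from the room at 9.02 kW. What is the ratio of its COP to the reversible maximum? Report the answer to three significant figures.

0.219

Converting, Q̇_C = 9.020 kW = 9020 W, so COP_actual = Q̇_C/Ẇ = 9020/1510 = 5.974.
In absolute terms T_C = 292.35 K and T_H = 303.05 K, so ΔT = 10.70 K.
COP_Carnot = T_C/ΔT = 292.35/10.70 = 27.32.
η_II = COP_actual/COP_Carnot = 5.974/27.32 = 0.2186.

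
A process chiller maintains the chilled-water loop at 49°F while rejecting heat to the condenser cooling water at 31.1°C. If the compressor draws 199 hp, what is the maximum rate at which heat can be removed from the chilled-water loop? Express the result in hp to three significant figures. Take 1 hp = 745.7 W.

In absolute terms T_C = 282.59 K and T_H = 304.25 K, so ΔT = 21.66 K.
COP_Carnot = T_C/ΔT = 282.59/21.66 = 13.05.
Q̇_max = COP_Carnot × Ẇ = 13.05 × 199.0 hp = 2597 hp.

2600 hp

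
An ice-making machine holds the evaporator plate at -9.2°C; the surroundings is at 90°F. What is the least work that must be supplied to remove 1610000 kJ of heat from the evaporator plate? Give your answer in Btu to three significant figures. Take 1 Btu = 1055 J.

In absolute terms T_C = 263.95 K and T_H = 305.37 K, so ΔT = 41.42 K.
The reversible limit is COP_R = T_C/ΔT = 6.372, so W_min = Q_C/COP = Q_C·ΔT/T_C.
W_min = 1610000 × 41.42/263.95 = 252700 kJ = 239500 Btu.

239000 Btu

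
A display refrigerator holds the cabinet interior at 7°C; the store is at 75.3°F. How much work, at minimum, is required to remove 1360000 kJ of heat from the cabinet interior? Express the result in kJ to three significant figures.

In absolute terms T_C = 280.15 K and T_H = 297.21 K, so ΔT = 17.06 K.
The reversible limit is COP_R = T_C/ΔT = 16.43, so W_min = Q_C/COP = Q_C·ΔT/T_C.
W_min = 1360000 × 17.06/280.15 = 82800 kJ.

82800 kJ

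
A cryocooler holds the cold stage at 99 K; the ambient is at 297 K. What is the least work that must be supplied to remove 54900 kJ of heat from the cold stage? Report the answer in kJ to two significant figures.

110000 kJ

The reservoir spacing is ΔT = 297 − 99 = 198.0 K.
The reversible limit is COP_R = T_C/ΔT = 0.5000, so W_min = Q_C/COP = Q_C·ΔT/T_C.
W_min = 54900 × 198.0/99.00 = 109800 kJ.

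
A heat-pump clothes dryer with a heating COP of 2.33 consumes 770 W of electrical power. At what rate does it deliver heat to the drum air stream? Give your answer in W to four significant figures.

Q̇_H = COP_HP × Ẇ = 2.33 × 770.0 = 1794 W.

1794 W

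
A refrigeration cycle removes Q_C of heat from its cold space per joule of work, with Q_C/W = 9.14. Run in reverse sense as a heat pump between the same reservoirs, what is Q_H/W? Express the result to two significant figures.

The first law on one cycle gives Q_H = Q_C + W, so Q_H/W = Q_C/W + 1.
COP_HP = COP_R + 1 = 9.14 + 1 = 10.14.

10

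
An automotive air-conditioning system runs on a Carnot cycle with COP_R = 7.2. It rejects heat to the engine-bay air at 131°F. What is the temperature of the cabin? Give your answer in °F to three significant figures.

For a Carnot refrigerator COP_R = T_C/(T_H − T_C), so T_C = COP·T_H/(1 + COP).
With T_H = 328.15 K, T_C = 7.2 × 328.15/8.200 = 288.13 K.
Converting, 288.13 K = 58.97°F.

59.0 °F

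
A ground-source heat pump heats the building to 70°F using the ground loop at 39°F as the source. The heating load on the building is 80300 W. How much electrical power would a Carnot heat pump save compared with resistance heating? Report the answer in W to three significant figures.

75600 W

In absolute terms T_C = 277.04 K and T_H = 294.26 K, so ΔT = 17.22 K.
COP_Carnot = T_H/ΔT = 294.26/17.22 = 17.09.
Resistance heating needs Ẇ_res = Q̇_H = 80300 W; the reversible heat pump needs only Ẇ_hp = Q̇_H/COP = 4700 W.
Saving = 80300 − 4700 = 75600 W.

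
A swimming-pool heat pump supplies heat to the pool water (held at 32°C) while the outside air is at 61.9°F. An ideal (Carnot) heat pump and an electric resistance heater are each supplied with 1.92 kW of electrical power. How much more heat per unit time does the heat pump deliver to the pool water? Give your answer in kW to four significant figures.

In absolute terms T_C = 289.76 K and T_H = 305.15 K, so ΔT = 15.39 K.
COP_Carnot = T_H/ΔT = 305.15/15.39 = 19.83.
The heat pump delivers Q̇_H = COP × Ẇ = 38.07 kW; the resistance heater delivers Ẇ = 1.920 kW.
Extra = (COP − 1)·Ẇ = 36.15 kW.

36.15 kW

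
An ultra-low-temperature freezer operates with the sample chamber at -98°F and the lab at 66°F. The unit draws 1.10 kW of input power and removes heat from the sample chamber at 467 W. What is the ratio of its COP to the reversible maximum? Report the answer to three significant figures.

0.193

Converting, Q̇_C = 467.0 W = 0.4670 kW, so COP_actual = Q̇_C/Ẇ = 0.4670/1.100 = 0.4245.
In absolute terms T_C = 200.93 K and T_H = 292.04 K, so ΔT = 91.11 K.
COP_Carnot = T_C/ΔT = 200.93/91.11 = 2.205.
η_II = COP_actual/COP_Carnot = 0.4245/2.205 = 0.1925.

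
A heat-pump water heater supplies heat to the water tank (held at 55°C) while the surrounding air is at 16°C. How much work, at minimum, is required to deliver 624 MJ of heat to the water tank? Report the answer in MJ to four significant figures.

In absolute terms T_C = 289.15 K and T_H = 328.15 K, so ΔT = 39.00 K.
The reversible limit is COP_HP = T_H/ΔT = 8.414, so W_min = Q_H/COP = Q_H·ΔT/T_H.
W_min = 624.0 × 39.00/328.15 = 74.16 MJ.

74.16 MJ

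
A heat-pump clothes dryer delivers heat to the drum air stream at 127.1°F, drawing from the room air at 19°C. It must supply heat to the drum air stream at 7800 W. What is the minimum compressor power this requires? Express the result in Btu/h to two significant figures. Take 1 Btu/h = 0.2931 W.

2800 Btu/h

In absolute terms T_C = 292.15 K and T_H = 325.98 K, so ΔT = 33.83 K.
COP_Carnot = T_H/ΔT = 325.98/33.83 = 9.635.
Ẇ_min = Q̇/COP_Carnot = 7800/9.635 = 809.6 W = 2762 Btu/h.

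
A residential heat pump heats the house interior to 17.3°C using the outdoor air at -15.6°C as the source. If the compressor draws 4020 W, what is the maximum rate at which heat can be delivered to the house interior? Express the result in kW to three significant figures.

35.5 kW

In absolute terms T_C = 257.55 K and T_H = 290.45 K, so ΔT = 32.90 K.
COP_Carnot = T_H/ΔT = 290.45/32.90 = 8.828.
Q̇_max = COP_Carnot × Ẇ = 8.828 × 4020 W = 35490 W = 35.49 kW.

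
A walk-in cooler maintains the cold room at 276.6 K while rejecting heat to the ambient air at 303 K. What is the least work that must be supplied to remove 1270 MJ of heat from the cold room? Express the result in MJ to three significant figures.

The reservoir spacing is ΔT = 303 − 276.6 = 26.40 K.
The reversible limit is COP_R = T_C/ΔT = 10.48, so W_min = Q_C/COP = Q_C·ΔT/T_C.
W_min = 1270 × 26.40/276.60 = 121.2 MJ.

121 MJ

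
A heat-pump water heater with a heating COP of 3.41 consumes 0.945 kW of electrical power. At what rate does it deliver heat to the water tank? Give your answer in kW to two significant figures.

Q̇_H = COP_HP × Ẇ = 3.41 × 0.9450 = 3.222 kW.

3.2 kW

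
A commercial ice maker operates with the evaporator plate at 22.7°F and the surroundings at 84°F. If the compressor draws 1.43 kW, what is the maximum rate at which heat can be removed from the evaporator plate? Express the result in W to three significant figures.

11300 W

In absolute terms T_C = 267.98 K and T_H = 302.04 K, so ΔT = 34.06 K.
COP_Carnot = T_C/ΔT = 267.98/34.06 = 7.869.
Q̇_max = COP_Carnot × Ẇ = 7.869 × 1.430 kW = 11.25 kW = 11250 W.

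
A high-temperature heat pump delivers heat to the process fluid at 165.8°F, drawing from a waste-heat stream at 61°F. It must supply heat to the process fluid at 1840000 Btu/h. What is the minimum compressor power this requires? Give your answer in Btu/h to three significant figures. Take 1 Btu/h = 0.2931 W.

In absolute terms T_C = 289.26 K and T_H = 347.48 K, so ΔT = 58.22 K.
COP_Carnot = T_H/ΔT = 347.48/58.22 = 5.968.
Ẇ_min = Q̇/COP_Carnot = 1840000/5.968 = 308300 Btu/h.

308000 Btu/h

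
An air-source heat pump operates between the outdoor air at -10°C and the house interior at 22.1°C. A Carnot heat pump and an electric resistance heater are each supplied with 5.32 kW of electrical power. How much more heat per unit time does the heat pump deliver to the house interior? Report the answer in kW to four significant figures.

In absolute terms T_C = 263.15 K and T_H = 295.25 K, so ΔT = 32.10 K.
COP_Carnot = T_H/ΔT = 295.25/32.10 = 9.198.
The heat pump delivers Q̇_H = COP × Ẇ = 48.93 kW; the resistance heater delivers Ẇ = 5.320 kW.
Extra = (COP − 1)·Ẇ = 43.61 kW.

43.61 kW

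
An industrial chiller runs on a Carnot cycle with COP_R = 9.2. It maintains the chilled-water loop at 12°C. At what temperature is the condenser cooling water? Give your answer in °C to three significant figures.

43.0 °C

COP_R = T_C/(T_H − T_C) gives T_H − T_C = T_C/COP.
With T_C = 285.15 K, T_H = 285.15 × (1 + 1/9.2) = 316.14 K.
Converting, 316.14 K = 42.99°C.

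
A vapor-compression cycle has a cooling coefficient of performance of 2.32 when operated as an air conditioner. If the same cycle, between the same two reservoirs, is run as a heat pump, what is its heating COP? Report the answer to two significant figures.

The first law on one cycle gives Q_H = Q_C + W, so Q_H/W = Q_C/W + 1.
COP_HP = COP_R + 1 = 2.32 + 1 = 3.32.

3.3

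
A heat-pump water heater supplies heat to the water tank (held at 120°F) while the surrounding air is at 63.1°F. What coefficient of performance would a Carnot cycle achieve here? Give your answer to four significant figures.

In absolute terms T_C = 290.43 K and T_H = 322.04 K, so ΔT = 31.61 K.
For a reversible cycle, COP_Carnot = T_H/ΔT = 322.04/31.61 = 10.19.

10.19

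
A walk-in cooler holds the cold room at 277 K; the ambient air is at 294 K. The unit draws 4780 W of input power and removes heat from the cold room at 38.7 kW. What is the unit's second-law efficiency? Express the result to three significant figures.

0.497

Converting, Q̇_C = 38.70 kW = 38700 W, so COP_actual = Q̇_C/Ẇ = 38700/4780 = 8.096.
The reservoir spacing is ΔT = 294 − 277 = 17.00 K.
COP_Carnot = T_C/ΔT = 277.00/17.00 = 16.29.
η_II = COP_actual/COP_Carnot = 8.096/16.29 = 0.4969.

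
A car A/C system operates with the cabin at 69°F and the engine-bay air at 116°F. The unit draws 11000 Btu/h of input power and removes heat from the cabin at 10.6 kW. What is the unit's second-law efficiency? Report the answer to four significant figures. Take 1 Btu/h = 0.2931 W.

Converting, Q̇_C = 10.60 kW = 36170 Btu/h, so COP_actual = Q̇_C/Ẇ = 36170/11000 = 3.288.
In absolute terms T_C = 293.71 K and T_H = 319.82 K, so ΔT = 26.11 K.
COP_Carnot = T_C/ΔT = 293.71/26.11 = 11.25.
η_II = COP_actual/COP_Carnot = 3.288/11.25 = 0.2923.

0.2923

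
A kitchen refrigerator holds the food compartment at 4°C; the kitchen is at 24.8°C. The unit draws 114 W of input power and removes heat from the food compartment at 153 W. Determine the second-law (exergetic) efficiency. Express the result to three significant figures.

0.101

COP_actual = Q̇_C/Ẇ = 153.0/114.0 = 1.342.
In absolute terms T_C = 277.15 K and T_H = 297.95 K, so ΔT = 20.80 K.
COP_Carnot = T_C/ΔT = 277.15/20.80 = 13.32.
η_II = COP_actual/COP_Carnot = 1.342/13.32 = 0.1007.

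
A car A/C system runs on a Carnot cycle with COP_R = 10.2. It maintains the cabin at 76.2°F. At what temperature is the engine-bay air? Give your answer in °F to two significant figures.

130 °F

COP_R = T_C/(T_H − T_C) gives T_H − T_C = T_C/COP.
With T_C = 297.71 K, T_H = 297.71 × (1 + 1/10.2) = 326.89 K.
Converting, 326.89 K = 128.74°F.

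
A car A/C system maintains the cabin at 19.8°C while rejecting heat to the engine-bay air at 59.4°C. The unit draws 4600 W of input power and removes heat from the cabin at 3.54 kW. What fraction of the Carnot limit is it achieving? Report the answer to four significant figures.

0.1040

Converting, Q̇_C = 3.540 kW = 3540 W, so COP_actual = Q̇_C/Ẇ = 3540/4600 = 0.7696.
In absolute terms T_C = 292.95 K and T_H = 332.55 K, so ΔT = 39.60 K.
COP_Carnot = T_C/ΔT = 292.95/39.60 = 7.398.
η_II = COP_actual/COP_Carnot = 0.7696/7.398 = 0.1040.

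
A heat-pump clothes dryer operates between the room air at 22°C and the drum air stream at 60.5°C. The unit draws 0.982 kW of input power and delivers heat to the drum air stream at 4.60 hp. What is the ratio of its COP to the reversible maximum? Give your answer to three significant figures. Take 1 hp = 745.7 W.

Converting, Q̇_H = 4.600 hp = 3.430 kW, so COP_actual = Q̇_H/Ẇ = 3.430/0.9820 = 3.493.
In absolute terms T_C = 295.15 K and T_H = 333.65 K, so ΔT = 38.50 K.
COP_Carnot = T_H/ΔT = 333.65/38.50 = 8.666.
η_II = COP_actual/COP_Carnot = 3.493/8.666 = 0.4031.

0.403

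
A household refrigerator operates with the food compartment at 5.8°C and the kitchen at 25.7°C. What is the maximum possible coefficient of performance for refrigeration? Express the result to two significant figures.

In absolute terms T_C = 278.95 K and T_H = 298.85 K, so ΔT = 19.90 K.
For a reversible cycle, COP_Carnot = T_C/ΔT = 278.95/19.90 = 14.02.

14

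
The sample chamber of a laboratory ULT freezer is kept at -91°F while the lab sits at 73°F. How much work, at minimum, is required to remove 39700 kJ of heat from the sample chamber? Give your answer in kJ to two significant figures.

18000 kJ

In absolute terms T_C = 204.82 K and T_H = 295.93 K, so ΔT = 91.11 K.
The reversible limit is COP_R = T_C/ΔT = 2.248, so W_min = Q_C/COP = Q_C·ΔT/T_C.
W_min = 39700 × 91.11/204.82 = 17660 kJ.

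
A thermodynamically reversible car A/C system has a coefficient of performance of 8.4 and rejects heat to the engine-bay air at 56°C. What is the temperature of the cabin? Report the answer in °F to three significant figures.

For a Carnot refrigerator COP_R = T_C/(T_H − T_C), so T_C = COP·T_H/(1 + COP).
With T_H = 329.15 K, T_C = 8.4 × 329.15/9.400 = 294.13 K.
Converting, 294.13 K = 69.77°F.

69.8 °F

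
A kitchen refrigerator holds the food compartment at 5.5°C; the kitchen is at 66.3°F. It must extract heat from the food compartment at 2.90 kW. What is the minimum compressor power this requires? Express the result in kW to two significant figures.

0.14 kW

In absolute terms T_C = 278.65 K and T_H = 292.21 K, so ΔT = 13.56 K.
COP_Carnot = T_C/ΔT = 278.65/13.56 = 20.56.
Ẇ_min = Q̇/COP_Carnot = 2.900/20.56 = 0.1411 kW.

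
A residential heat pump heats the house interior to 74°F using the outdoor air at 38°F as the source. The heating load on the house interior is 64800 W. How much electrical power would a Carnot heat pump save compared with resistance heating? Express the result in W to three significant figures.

In absolute terms T_C = 276.48 K and T_H = 296.48 K, so ΔT = 20.00 K.
COP_Carnot = T_H/ΔT = 296.48/20.00 = 14.82.
Resistance heating needs Ẇ_res = Q̇_H = 64800 W; the reversible heat pump needs only Ẇ_hp = Q̇_H/COP = 4371 W.
Saving = 64800 − 4371 = 60430 W.

60400 W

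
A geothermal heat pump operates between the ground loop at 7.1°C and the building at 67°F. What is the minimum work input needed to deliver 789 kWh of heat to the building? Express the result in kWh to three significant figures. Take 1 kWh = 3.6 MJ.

In absolute terms T_C = 280.25 K and T_H = 292.59 K, so ΔT = 12.34 K.
The reversible limit is COP_HP = T_H/ΔT = 23.70, so W_min = Q_H/COP = Q_H·ΔT/T_H.
W_min = 789.0 × 12.34/292.59 = 33.29 kWh.

33.3 kWh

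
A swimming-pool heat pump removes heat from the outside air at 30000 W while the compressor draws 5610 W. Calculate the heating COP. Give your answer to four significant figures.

6.348

The first law gives Q̇_H = Q̇_C + Ẇ, so the three rates are Q̇_C = 30000, Q̇_H = 35610, Ẇ = 5610 W.
COP_HP = Q̇_H/Ẇ = 35610/5610 = 6.348.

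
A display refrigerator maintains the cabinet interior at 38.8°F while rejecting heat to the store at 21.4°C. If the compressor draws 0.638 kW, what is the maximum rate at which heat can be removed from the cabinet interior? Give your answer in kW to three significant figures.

In absolute terms T_C = 276.93 K and T_H = 294.55 K, so ΔT = 17.62 K.
COP_Carnot = T_C/ΔT = 276.93/17.62 = 15.71.
Q̇_max = COP_Carnot × Ẇ = 15.71 × 0.6380 kW = 10.03 kW.

10.0 kW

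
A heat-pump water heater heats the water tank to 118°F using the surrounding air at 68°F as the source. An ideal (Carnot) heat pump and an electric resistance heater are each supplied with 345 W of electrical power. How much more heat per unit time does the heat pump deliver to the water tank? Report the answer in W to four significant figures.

3641 W

In absolute terms T_C = 293.15 K and T_H = 320.93 K, so ΔT = 27.78 K.
COP_Carnot = T_H/ΔT = 320.93/27.78 = 11.55.
The heat pump delivers Q̇_H = COP × Ẇ = 3986 W; the resistance heater delivers Ẇ = 345.0 W.
Extra = (COP − 1)·Ẇ = 3641 W.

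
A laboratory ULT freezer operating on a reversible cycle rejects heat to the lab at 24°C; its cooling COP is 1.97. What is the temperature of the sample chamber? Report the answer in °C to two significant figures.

-76 °C

For a Carnot refrigerator COP_R = T_C/(T_H − T_C), so T_C = COP·T_H/(1 + COP).
With T_H = 297.15 K, T_C = 1.97 × 297.15/2.970 = 197.10 K.
Converting, 197.10 K = -76.05°C.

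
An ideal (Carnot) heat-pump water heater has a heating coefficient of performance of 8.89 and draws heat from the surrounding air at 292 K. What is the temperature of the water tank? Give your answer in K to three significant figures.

COP_HP = T_H/(T_H − T_C) rearranges to T_H = COP·T_C/(COP − 1).
With T_C = 292.00 K, T_H = 8.89 × 292.00/7.890 = 329.01 K.

329 K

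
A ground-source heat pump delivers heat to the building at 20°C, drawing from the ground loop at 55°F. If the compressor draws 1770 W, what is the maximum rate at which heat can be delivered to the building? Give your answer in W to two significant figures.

In absolute terms T_C = 285.93 K and T_H = 293.15 K, so ΔT = 7.222 K.
COP_Carnot = T_H/ΔT = 293.15/7.222 = 40.59.
Q̇_max = COP_Carnot × Ẇ = 40.59 × 1770 W = 71840 W.

72000 W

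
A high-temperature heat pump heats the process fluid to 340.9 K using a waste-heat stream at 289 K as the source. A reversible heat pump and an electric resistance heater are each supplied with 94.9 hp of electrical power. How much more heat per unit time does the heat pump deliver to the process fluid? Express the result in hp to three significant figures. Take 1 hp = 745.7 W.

The reservoir spacing is ΔT = 340.9 − 289 = 51.90 K.
COP_Carnot = T_H/ΔT = 340.90/51.90 = 6.568.
The heat pump delivers Q̇_H = COP × Ẇ = 623.3 hp; the resistance heater delivers Ẇ = 94.90 hp.
Extra = (COP − 1)·Ẇ = 528.4 hp.

528 hp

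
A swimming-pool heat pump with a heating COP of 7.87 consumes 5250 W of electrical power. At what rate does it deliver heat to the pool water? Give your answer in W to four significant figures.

Q̇_H = COP_HP × Ẇ = 7.87 × 5250 = 41320 W.

41320 W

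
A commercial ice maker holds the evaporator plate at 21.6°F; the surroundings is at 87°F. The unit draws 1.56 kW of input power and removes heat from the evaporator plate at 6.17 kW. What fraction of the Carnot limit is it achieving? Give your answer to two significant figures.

COP_actual = Q̇_C/Ẇ = 6.170/1.560 = 3.955.
In absolute terms T_C = 267.37 K and T_H = 303.71 K, so ΔT = 36.33 K.
COP_Carnot = T_C/ΔT = 267.37/36.33 = 7.359.
η_II = COP_actual/COP_Carnot = 3.955/7.359 = 0.5375.

0.54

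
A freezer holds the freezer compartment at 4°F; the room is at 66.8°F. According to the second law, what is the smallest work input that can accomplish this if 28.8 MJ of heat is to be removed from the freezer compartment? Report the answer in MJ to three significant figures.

In absolute terms T_C = 257.59 K and T_H = 292.48 K, so ΔT = 34.89 K.
The reversible limit is COP_R = T_C/ΔT = 7.383, so W_min = Q_C/COP = Q_C·ΔT/T_C.
W_min = 28.80 × 34.89/257.59 = 3.901 MJ.

3.90 MJ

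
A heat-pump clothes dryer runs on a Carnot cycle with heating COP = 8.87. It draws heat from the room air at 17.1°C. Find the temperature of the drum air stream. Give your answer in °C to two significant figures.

COP_HP = T_H/(T_H − T_C) rearranges to T_H = COP·T_C/(COP − 1).
With T_C = 290.25 K, T_H = 8.87 × 290.25/7.870 = 327.13 K.
Converting, 327.13 K = 53.98°C.

54 °C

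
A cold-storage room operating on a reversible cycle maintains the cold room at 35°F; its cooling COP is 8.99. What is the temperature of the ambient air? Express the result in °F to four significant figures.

COP_R = T_C/(T_H − T_C) gives T_H − T_C = T_C/COP.
With T_C = 274.82 K, T_H = 274.82 × (1 + 1/8.99) = 305.39 K.
Converting, 305.39 K = 90.02°F.

90.02 °F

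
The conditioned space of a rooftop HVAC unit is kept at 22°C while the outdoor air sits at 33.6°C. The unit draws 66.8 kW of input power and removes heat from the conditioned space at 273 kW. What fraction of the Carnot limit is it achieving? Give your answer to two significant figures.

COP_actual = Q̇_C/Ẇ = 273.0/66.80 = 4.087.
In absolute terms T_C = 295.15 K and T_H = 306.75 K, so ΔT = 11.60 K.
COP_Carnot = T_C/ΔT = 295.15/11.60 = 25.44.
η_II = COP_actual/COP_Carnot = 4.087/25.44 = 0.1606.

0.16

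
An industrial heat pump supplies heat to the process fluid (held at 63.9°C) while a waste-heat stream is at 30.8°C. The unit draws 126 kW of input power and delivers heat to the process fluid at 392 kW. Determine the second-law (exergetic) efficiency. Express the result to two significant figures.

COP_actual = Q̇_H/Ẇ = 392.0/126.0 = 3.111.
In absolute terms T_C = 303.95 K and T_H = 337.05 K, so ΔT = 33.10 K.
COP_Carnot = T_H/ΔT = 337.05/33.10 = 10.18.
η_II = COP_actual/COP_Carnot = 3.111/10.18 = 0.3055.

0.31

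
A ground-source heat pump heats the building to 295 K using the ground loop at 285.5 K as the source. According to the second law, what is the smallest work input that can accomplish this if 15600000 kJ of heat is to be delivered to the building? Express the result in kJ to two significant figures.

500000 kJ

The reservoir spacing is ΔT = 295 − 285.5 = 9.500 K.
The reversible limit is COP_HP = T_H/ΔT = 31.05, so W_min = Q_H/COP = Q_H·ΔT/T_H.
W_min = 15600000 × 9.500/295.00 = 502400 kJ.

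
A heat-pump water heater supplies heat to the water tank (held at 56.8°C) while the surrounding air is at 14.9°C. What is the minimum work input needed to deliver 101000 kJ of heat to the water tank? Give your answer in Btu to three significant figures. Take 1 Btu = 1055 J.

In absolute terms T_C = 288.05 K and T_H = 329.95 K, so ΔT = 41.90 K.
The reversible limit is COP_HP = T_H/ΔT = 7.875, so W_min = Q_H/COP = Q_H·ΔT/T_H.
W_min = 101000 × 41.90/329.95 = 12830 kJ = 12160 Btu.

12200 Btu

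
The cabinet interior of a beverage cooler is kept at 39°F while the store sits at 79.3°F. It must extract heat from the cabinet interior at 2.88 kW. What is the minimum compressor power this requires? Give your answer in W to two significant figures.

In absolute terms T_C = 277.04 K and T_H = 299.43 K, so ΔT = 22.39 K.
COP_Carnot = T_C/ΔT = 277.04/22.39 = 12.37.
Ẇ_min = Q̇/COP_Carnot = 2.880/12.37 = 0.2327 kW = 232.7 W.

230 W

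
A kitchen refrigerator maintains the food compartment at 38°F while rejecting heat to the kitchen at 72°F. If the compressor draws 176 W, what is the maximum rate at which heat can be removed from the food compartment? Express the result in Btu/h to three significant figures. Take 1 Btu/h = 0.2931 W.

In absolute terms T_C = 276.48 K and T_H = 295.37 K, so ΔT = 18.89 K.
COP_Carnot = T_C/ΔT = 276.48/18.89 = 14.64.
Q̇_max = COP_Carnot × Ẇ = 14.64 × 176.0 W = 2576 W = 8789 Btu/h.

8790 Btu/h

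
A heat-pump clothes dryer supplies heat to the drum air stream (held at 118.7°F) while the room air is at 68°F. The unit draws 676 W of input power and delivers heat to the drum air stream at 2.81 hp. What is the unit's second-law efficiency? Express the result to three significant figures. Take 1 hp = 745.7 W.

Converting, Q̇_H = 2.810 hp = 2095 W, so COP_actual = Q̇_H/Ẇ = 2095/676.0 = 3.100.
In absolute terms T_C = 293.15 K and T_H = 321.32 K, so ΔT = 28.17 K.
COP_Carnot = T_H/ΔT = 321.32/28.17 = 11.41.
η_II = COP_actual/COP_Carnot = 3.100/11.41 = 0.2717.

0.272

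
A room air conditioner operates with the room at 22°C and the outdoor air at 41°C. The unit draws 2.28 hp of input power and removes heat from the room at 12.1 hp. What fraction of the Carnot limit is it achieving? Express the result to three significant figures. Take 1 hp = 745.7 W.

0.342

COP_actual = Q̇_C/Ẇ = 12.10/2.280 = 5.307.
In absolute terms T_C = 295.15 K and T_H = 314.15 K, so ΔT = 19.00 K.
COP_Carnot = T_C/ΔT = 295.15/19.00 = 15.53.
η_II = COP_actual/COP_Carnot = 5.307/15.53 = 0.3416.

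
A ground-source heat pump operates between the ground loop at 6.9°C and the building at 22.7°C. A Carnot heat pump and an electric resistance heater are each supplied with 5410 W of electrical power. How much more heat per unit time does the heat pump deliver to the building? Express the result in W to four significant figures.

In absolute terms T_C = 280.05 K and T_H = 295.85 K, so ΔT = 15.80 K.
COP_Carnot = T_H/ΔT = 295.85/15.80 = 18.72.
The heat pump delivers Q̇_H = COP × Ẇ = 101300 W; the resistance heater delivers Ẇ = 5410 W.
Extra = (COP − 1)·Ẇ = 95890 W.

95890 W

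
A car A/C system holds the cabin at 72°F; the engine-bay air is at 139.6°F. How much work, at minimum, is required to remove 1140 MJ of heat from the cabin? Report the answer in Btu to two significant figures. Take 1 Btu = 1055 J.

In absolute terms T_C = 295.37 K and T_H = 332.93 K, so ΔT = 37.56 K.
The reversible limit is COP_R = T_C/ΔT = 7.865, so W_min = Q_C/COP = Q_C·ΔT/T_C.
W_min = 1140 × 37.56/295.37 = 144.9 MJ = 137400 Btu.

140000 Btu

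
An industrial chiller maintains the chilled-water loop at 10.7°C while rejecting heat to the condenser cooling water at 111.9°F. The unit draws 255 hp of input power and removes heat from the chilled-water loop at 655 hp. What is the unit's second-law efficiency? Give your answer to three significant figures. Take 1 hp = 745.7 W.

0.305

COP_actual = Q̇_C/Ẇ = 655.0/255.0 = 2.569.
In absolute terms T_C = 283.85 K and T_H = 317.54 K, so ΔT = 33.69 K.
COP_Carnot = T_C/ΔT = 283.85/33.69 = 8.426.
η_II = COP_actual/COP_Carnot = 2.569/8.426 = 0.3049.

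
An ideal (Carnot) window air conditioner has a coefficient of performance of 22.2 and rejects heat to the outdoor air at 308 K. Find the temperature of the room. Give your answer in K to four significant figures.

For a Carnot refrigerator COP_R = T_C/(T_H − T_C), so T_C = COP·T_H/(1 + COP).
With T_H = 308.00 K, T_C = 22.2 × 308.00/23.20 = 294.72 K.

294.7 K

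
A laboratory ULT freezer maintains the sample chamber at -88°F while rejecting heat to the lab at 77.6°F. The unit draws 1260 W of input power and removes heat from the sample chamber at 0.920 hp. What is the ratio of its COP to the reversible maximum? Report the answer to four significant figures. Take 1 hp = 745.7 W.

0.2426

Converting, Q̇_C = 0.9200 hp = 686.0 W, so COP_actual = Q̇_C/Ẇ = 686.0/1260 = 0.5445.
In absolute terms T_C = 206.48 K and T_H = 298.48 K, so ΔT = 92.00 K.
COP_Carnot = T_C/ΔT = 206.48/92.00 = 2.244.
η_II = COP_actual/COP_Carnot = 0.5445/2.244 = 0.2426.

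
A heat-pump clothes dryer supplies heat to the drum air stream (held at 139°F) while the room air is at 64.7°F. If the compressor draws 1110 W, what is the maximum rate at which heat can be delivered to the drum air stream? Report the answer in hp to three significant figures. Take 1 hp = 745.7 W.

12.0 hp

In absolute terms T_C = 291.32 K and T_H = 332.59 K, so ΔT = 41.28 K.
COP_Carnot = T_H/ΔT = 332.59/41.28 = 8.057.
Q̇_max = COP_Carnot × Ẇ = 8.057 × 1110 W = 8944 W = 11.99 hp.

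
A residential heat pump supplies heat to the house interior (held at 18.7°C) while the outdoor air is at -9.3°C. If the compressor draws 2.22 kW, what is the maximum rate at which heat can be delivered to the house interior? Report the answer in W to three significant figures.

In absolute terms T_C = 263.85 K and T_H = 291.85 K, so ΔT = 28.00 K.
COP_Carnot = T_H/ΔT = 291.85/28.00 = 10.42.
Q̇_max = COP_Carnot × Ẇ = 10.42 × 2.220 kW = 23.14 kW = 23140 W.

23100 W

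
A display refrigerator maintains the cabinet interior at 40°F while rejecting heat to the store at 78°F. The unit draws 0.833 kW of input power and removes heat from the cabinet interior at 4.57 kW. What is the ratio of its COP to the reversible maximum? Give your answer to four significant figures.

COP_actual = Q̇_C/Ẇ = 4.570/0.8330 = 5.486.
In absolute terms T_C = 277.59 K and T_H = 298.71 K, so ΔT = 21.11 K.
COP_Carnot = T_C/ΔT = 277.59/21.11 = 13.15.
η_II = COP_actual/COP_Carnot = 5.486/13.15 = 0.4172.

0.4172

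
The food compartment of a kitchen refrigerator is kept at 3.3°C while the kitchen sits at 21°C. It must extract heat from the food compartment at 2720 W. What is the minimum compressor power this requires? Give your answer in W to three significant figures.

174 W

In absolute terms T_C = 276.45 K and T_H = 294.15 K, so ΔT = 17.70 K.
COP_Carnot = T_C/ΔT = 276.45/17.70 = 15.62.
Ẇ_min = Q̇/COP_Carnot = 2720/15.62 = 174.2 W.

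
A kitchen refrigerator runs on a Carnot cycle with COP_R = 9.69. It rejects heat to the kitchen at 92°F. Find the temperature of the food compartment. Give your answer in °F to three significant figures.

For a Carnot refrigerator COP_R = T_C/(T_H − T_C), so T_C = COP·T_H/(1 + COP).
With T_H = 306.48 K, T_C = 9.69 × 306.48/10.69 = 277.81 K.
Converting, 277.81 K = 40.39°F.

40.4 °F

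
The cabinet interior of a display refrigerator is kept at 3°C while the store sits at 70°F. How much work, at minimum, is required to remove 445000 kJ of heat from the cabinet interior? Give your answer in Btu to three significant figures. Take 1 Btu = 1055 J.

In absolute terms T_C = 276.15 K and T_H = 294.26 K, so ΔT = 18.11 K.
The reversible limit is COP_R = T_C/ΔT = 15.25, so W_min = Q_C/COP = Q_C·ΔT/T_C.
W_min = 445000 × 18.11/276.15 = 29190 kJ = 27660 Btu.

27700 Btu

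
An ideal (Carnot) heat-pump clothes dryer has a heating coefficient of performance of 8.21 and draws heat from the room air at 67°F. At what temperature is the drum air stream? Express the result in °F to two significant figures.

140 °F

COP_HP = T_H/(T_H − T_C) rearranges to T_H = COP·T_C/(COP − 1).
With T_C = 292.59 K, T_H = 8.21 × 292.59/7.210 = 333.18 K.
Converting, 333.18 K = 140.05°F.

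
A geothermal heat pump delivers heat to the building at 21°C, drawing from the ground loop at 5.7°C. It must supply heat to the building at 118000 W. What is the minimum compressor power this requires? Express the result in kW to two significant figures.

In absolute terms T_C = 278.85 K and T_H = 294.15 K, so ΔT = 15.30 K.
COP_Carnot = T_H/ΔT = 294.15/15.30 = 19.23.
Ẇ_min = Q̇/COP_Carnot = 118000/19.23 = 6138 W = 6.138 kW.

6.1 kW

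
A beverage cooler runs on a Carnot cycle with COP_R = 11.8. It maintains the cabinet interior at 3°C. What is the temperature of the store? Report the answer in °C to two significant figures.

26 °C

COP_R = T_C/(T_H − T_C) gives T_H − T_C = T_C/COP.
With T_C = 276.15 K, T_H = 276.15 × (1 + 1/11.8) = 299.55 K.
Converting, 299.55 K = 26.40°C.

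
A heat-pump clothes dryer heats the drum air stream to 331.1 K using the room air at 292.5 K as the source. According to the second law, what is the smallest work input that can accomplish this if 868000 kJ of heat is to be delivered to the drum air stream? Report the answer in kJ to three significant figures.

The reservoir spacing is ΔT = 331.1 − 292.5 = 38.60 K.
The reversible limit is COP_HP = T_H/ΔT = 8.578, so W_min = Q_H/COP = Q_H·ΔT/T_H.
W_min = 868000 × 38.60/331.10 = 101200 kJ.

101000 kJ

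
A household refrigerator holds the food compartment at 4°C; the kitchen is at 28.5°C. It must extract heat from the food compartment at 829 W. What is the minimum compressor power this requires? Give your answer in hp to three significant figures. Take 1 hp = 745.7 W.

In absolute terms T_C = 277.15 K and T_H = 301.65 K, so ΔT = 24.50 K.
COP_Carnot = T_C/ΔT = 277.15/24.50 = 11.31.
Ẇ_min = Q̇/COP_Carnot = 829.0/11.31 = 73.28 W = 0.09827 hp.

0.0983 hp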